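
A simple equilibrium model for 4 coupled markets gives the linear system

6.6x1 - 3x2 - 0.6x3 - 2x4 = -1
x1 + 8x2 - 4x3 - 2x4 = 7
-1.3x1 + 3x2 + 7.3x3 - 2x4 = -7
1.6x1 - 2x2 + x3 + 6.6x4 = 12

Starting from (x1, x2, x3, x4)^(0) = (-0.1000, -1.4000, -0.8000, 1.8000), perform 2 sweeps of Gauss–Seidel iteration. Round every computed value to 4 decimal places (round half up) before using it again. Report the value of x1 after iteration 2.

0.9082

Iteration 1:
  x1 = (-1 - (-3)·-1.4000 - (-0.6)·-0.8000 - (-2)·1.8000) / (6.6) = -0.3152
  x2 = (7 - (1)·-0.3152 - (-4)·-0.8000 - (-2)·1.8000) / (8) = 0.9644
  x3 = (-7 - (-1.3)·-0.3152 - (3)·0.9644 - (-2)·1.8000) / (7.3) = -0.9182
  x4 = (12 - (1.6)·-0.3152 - (-2)·0.9644 - (1)·-0.9182) / (6.6) = 2.3260
Iteration 2:
  x1 = (-1 - (-3)·0.9644 - (-0.6)·-0.9182 - (-2)·2.3260) / (6.6) = 0.9082
  x2 = (7 - (1)·0.9082 - (-4)·-0.9182 - (-2)·2.3260) / (8) = 0.8839
  x3 = (-7 - (-1.3)·0.9082 - (3)·0.8839 - (-2)·2.3260) / (7.3) = -0.5232
  x4 = (12 - (1.6)·0.9082 - (-2)·0.8839 - (1)·-0.5232) / (6.6) = 1.9451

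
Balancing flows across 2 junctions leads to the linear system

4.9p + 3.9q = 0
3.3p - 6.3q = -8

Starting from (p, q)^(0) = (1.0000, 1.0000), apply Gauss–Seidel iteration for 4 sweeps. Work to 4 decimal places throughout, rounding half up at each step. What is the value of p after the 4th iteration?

Iteration 1:
  p = (0 - (3.9)·1.0000) / (4.9) = -0.7959
  q = (-8 - (3.3)·-0.7959) / (-6.3) = 0.8529
Iteration 2:
  p = (0 - (3.9)·0.8529) / (4.9) = -0.6788
  q = (-8 - (3.3)·-0.6788) / (-6.3) = 0.9143
Iteration 3:
  p = (0 - (3.9)·0.9143) / (4.9) = -0.7277
  q = (-8 - (3.3)·-0.7277) / (-6.3) = 0.8887
Iteration 4:
  p = (0 - (3.9)·0.8887) / (4.9) = -0.7073
  q = (-8 - (3.3)·-0.7073) / (-6.3) = 0.8994

-0.7073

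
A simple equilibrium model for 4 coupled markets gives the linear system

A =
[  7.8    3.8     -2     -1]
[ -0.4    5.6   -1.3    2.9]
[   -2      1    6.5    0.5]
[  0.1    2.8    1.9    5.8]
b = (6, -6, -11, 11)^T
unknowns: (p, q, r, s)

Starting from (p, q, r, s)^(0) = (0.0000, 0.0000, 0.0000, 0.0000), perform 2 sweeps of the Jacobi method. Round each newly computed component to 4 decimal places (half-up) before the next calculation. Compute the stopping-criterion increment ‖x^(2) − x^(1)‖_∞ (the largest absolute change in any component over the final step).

1.3201

Iteration 1:
  p = (6 - (3.8)·0.0000 - (-2)·0.0000 - (-1)·0.0000) / (7.8) = 0.7692
  q = (-6 - (-0.4)·0.0000 - (-1.3)·0.0000 - (2.9)·0.0000) / (5.6) = -1.0714
  r = (-11 - (-2)·0.0000 - (1)·0.0000 - (0.5)·0.0000) / (6.5) = -1.6923
  s = (11 - (0.1)·0.0000 - (2.8)·0.0000 - (1.9)·0.0000) / (5.8) = 1.8966
Iteration 2:
  p = (6 - (3.8)·-1.0714 - (-2)·-1.6923 - (-1)·1.8966) / (7.8) = 1.1004
  q = (-6 - (-0.4)·0.7692 - (-1.3)·-1.6923 - (2.9)·1.8966) / (5.6) = -2.3915
  r = (-11 - (-2)·0.7692 - (1)·-1.0714 - (0.5)·1.8966) / (6.5) = -1.4367
  s = (11 - (0.1)·0.7692 - (2.8)·-1.0714 - (1.9)·-1.6923) / (5.8) = 2.9549
Change: (0.3312, -1.3201, 0.2556, 1.0583) → max |·| = 1.3201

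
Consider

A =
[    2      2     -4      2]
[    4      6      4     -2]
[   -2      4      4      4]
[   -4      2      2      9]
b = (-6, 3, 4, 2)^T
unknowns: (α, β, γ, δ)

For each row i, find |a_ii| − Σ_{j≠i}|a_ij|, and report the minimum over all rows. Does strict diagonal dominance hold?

row 1: |2| − (2+4+2) = -6
row 2: |6| − (4+4+2) = -4
row 3: |4| − (2+4+4) = -6
row 4: |9| − (4+2+2) = 1
minimum over rows = -6 → not strictly diagonally dominant

-6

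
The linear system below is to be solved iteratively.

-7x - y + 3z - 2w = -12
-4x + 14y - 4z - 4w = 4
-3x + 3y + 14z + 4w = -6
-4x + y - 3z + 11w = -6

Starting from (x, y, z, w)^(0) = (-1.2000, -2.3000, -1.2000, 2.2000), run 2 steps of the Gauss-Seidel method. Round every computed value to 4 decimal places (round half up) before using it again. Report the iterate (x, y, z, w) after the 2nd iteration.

Iteration 1:
  x = (-12 - (-1)·-2.3000 - (3)·-1.2000 - (-2)·2.2000) / (-7) = 0.9000
  y = (4 - (-4)·0.9000 - (-4)·-1.2000 - (-4)·2.2000) / (14) = 0.8286
  z = (-6 - (-3)·0.9000 - (3)·0.8286 - (4)·2.2000) / (14) = -1.0418
  w = (-6 - (-4)·0.9000 - (1)·0.8286 - (-3)·-1.0418) / (11) = -0.5776
Iteration 2:
  x = (-12 - (-1)·0.8286 - (3)·-1.0418 - (-2)·-0.5776) / (-7) = 1.3145
  y = (4 - (-4)·1.3145 - (-4)·-1.0418 - (-4)·-0.5776) / (14) = 0.1986
  z = (-6 - (-3)·1.3145 - (3)·0.1986 - (4)·-0.5776) / (14) = -0.0244
  w = (-6 - (-4)·1.3145 - (1)·0.1986 - (-3)·-0.0244) / (11) = -0.0922

(1.3145, 0.1986, -0.0244, -0.0922)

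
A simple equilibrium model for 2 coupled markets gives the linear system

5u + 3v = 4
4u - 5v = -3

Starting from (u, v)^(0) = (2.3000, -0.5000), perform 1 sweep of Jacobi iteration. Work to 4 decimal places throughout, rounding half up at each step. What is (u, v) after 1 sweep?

(1.1000, 2.4400)

Iteration 1:
  u = (4 - (3)·-0.5000) / (5) = 1.1000
  v = (-3 - (4)·2.3000) / (-5) = 2.4400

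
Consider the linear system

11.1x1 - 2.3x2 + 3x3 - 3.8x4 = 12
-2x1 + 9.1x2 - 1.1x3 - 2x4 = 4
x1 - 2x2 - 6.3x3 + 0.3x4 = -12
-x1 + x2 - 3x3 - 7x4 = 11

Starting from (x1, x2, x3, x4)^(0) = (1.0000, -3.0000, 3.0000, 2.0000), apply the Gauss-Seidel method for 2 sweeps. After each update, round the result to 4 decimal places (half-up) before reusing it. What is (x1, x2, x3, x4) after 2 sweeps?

Iteration 1:
  x1 = (12 - (-2.3)·-3.0000 - (3)·3.0000 - (-3.8)·2.0000) / (11.1) = 0.3333
  x2 = (4 - (-2)·0.3333 - (-1.1)·3.0000 - (-2)·2.0000) / (9.1) = 1.3150
  x3 = (-12 - (1)·0.3333 - (-2)·1.3150 - (0.3)·2.0000) / (-6.3) = 1.6354
  x4 = (11 - (-1)·0.3333 - (1)·1.3150 - (-3)·1.6354) / (-7) = -2.1321
Iteration 2:
  x1 = (12 - (-2.3)·1.3150 - (3)·1.6354 - (-3.8)·-2.1321) / (11.1) = 0.1817
  x2 = (4 - (-2)·0.1817 - (-1.1)·1.6354 - (-2)·-2.1321) / (9.1) = 0.2086
  x3 = (-12 - (1)·0.1817 - (-2)·0.2086 - (0.3)·-2.1321) / (-6.3) = 1.7659
  x4 = (11 - (-1)·0.1817 - (1)·0.2086 - (-3)·1.7659) / (-7) = -2.3244

(0.1817, 0.2086, 1.7659, -2.3244)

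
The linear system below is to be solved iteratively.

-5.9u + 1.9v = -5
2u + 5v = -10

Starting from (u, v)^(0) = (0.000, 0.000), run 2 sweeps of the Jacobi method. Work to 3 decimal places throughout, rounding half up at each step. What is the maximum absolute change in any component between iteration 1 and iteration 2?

0.644

Iteration 1:
  u = (-5 - (1.9)·0.000) / (-5.9) = 0.847
  v = (-10 - (2)·0.000) / (5) = -2.000
Iteration 2:
  u = (-5 - (1.9)·-2.000) / (-5.9) = 0.203
  v = (-10 - (2)·0.847) / (5) = -2.339
Change: (-0.644, -0.339) → max |·| = 0.644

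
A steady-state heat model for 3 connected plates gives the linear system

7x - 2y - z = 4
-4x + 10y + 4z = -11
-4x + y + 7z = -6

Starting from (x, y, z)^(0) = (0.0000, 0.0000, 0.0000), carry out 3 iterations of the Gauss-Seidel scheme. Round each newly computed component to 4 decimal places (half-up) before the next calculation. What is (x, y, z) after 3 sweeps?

Iteration 1:
  x = (4 - (-2)·0.0000 - (-1)·0.0000) / (7) = 0.5714
  y = (-11 - (-4)·0.5714 - (4)·0.0000) / (10) = -0.8714
  z = (-6 - (-4)·0.5714 - (1)·-0.8714) / (7) = -0.4061
Iteration 2:
  x = (4 - (-2)·-0.8714 - (-1)·-0.4061) / (7) = 0.2644
  y = (-11 - (-4)·0.2644 - (4)·-0.4061) / (10) = -0.8318
  z = (-6 - (-4)·0.2644 - (1)·-0.8318) / (7) = -0.5872
Iteration 3:
  x = (4 - (-2)·-0.8318 - (-1)·-0.5872) / (7) = 0.2499
  y = (-11 - (-4)·0.2499 - (4)·-0.5872) / (10) = -0.7652
  z = (-6 - (-4)·0.2499 - (1)·-0.7652) / (7) = -0.6050

(0.2499, -0.7652, -0.6050)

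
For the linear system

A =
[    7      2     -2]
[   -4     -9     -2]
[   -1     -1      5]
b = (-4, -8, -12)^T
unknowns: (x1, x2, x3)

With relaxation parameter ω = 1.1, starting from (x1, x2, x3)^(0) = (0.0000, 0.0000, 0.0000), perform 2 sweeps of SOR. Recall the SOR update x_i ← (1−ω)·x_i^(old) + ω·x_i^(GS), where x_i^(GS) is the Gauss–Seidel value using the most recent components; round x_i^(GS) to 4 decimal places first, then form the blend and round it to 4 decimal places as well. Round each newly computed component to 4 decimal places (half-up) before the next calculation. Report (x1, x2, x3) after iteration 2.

Iteration 1:
  x1: GS value = (-4 - (2)·0.0000 - (-2)·0.0000) / (7) = -0.5714;  x1 ← (1−ω)·0.0000 + ω·-0.5714 = -0.6285
  x2: GS value = (-8 - (-4)·-0.6285 - (-2)·0.0000) / (-9) = 1.1682;  x2 ← (1−ω)·0.0000 + ω·1.1682 = 1.2850
  x3: GS value = (-12 - (-1)·-0.6285 - (-1)·1.2850) / (5) = -2.2687;  x3 ← (1−ω)·0.0000 + ω·-2.2687 = -2.4956
Iteration 2:
  x1: GS value = (-4 - (2)·1.2850 - (-2)·-2.4956) / (7) = -1.6516;  x1 ← (1−ω)·-0.6285 + ω·-1.6516 = -1.7539
  x2: GS value = (-8 - (-4)·-1.7539 - (-2)·-2.4956) / (-9) = 2.2230;  x2 ← (1−ω)·1.2850 + ω·2.2230 = 2.3168
  x3: GS value = (-12 - (-1)·-1.7539 - (-1)·2.3168) / (5) = -2.2874;  x3 ← (1−ω)·-2.4956 + ω·-2.2874 = -2.2666

(-1.7539, 2.3168, -2.2666)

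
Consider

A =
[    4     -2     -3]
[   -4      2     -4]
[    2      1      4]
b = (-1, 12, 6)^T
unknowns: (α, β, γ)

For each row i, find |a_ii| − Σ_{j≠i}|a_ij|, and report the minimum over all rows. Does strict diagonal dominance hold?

row 1: |4| − (2+3) = -1
row 2: |2| − (4+4) = -6
row 3: |4| − (2+1) = 1
minimum over rows = -6 → not strictly diagonally dominant

-6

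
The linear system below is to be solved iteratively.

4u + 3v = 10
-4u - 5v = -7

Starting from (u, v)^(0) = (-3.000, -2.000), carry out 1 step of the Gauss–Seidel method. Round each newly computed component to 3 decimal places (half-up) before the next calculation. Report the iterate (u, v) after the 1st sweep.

Iteration 1:
  u = (10 - (3)·-2.000) / (4) = 4.000
  v = (-7 - (-4)·4.000) / (-5) = -1.800

(4.000, -1.800)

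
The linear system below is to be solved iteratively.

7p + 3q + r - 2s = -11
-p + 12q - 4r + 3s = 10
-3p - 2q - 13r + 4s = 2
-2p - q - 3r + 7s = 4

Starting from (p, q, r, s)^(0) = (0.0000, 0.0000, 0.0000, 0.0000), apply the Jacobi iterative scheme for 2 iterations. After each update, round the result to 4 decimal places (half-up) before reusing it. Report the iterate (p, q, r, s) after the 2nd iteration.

(-1.7433, 0.5083, 0.2564, 0.1756)

Iteration 1:
  p = (-11 - (3)·0.0000 - (1)·0.0000 - (-2)·0.0000) / (7) = -1.5714
  q = (10 - (-1)·0.0000 - (-4)·0.0000 - (3)·0.0000) / (12) = 0.8333
  r = (2 - (-3)·0.0000 - (-2)·0.0000 - (4)·0.0000) / (-13) = -0.1538
  s = (4 - (-2)·0.0000 - (-1)·0.0000 - (-3)·0.0000) / (7) = 0.5714
Iteration 2:
  p = (-11 - (3)·0.8333 - (1)·-0.1538 - (-2)·0.5714) / (7) = -1.7433
  q = (10 - (-1)·-1.5714 - (-4)·-0.1538 - (3)·0.5714) / (12) = 0.5083
  r = (2 - (-3)·-1.5714 - (-2)·0.8333 - (4)·0.5714) / (-13) = 0.2564
  s = (4 - (-2)·-1.5714 - (-1)·0.8333 - (-3)·-0.1538) / (7) = 0.1756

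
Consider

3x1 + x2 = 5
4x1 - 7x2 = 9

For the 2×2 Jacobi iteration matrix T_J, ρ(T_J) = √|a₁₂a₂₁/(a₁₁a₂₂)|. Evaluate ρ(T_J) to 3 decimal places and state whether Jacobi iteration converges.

0.436

a₁₂a₂₁/(a₁₁a₂₂) = (1)·(4) / ((3)·(-7)) = -0.190476
ρ = √|-0.190476| = √0.190476 = 0.436
ρ < 1, so Jacobi converges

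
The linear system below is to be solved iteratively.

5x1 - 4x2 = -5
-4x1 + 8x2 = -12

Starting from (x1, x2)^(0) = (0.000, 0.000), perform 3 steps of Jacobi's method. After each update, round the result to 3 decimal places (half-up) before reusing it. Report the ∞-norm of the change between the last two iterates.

Iteration 1:
  x1 = (-5 - (-4)·0.000) / (5) = -1.000
  x2 = (-12 - (-4)·0.000) / (8) = -1.500
Iteration 2:
  x1 = (-5 - (-4)·-1.500) / (5) = -2.200
  x2 = (-12 - (-4)·-1.000) / (8) = -2.000
Iteration 3:
  x1 = (-5 - (-4)·-2.000) / (5) = -2.600
  x2 = (-12 - (-4)·-2.200) / (8) = -2.600
Change: (-0.400, -0.600) → max |·| = 0.600

0.600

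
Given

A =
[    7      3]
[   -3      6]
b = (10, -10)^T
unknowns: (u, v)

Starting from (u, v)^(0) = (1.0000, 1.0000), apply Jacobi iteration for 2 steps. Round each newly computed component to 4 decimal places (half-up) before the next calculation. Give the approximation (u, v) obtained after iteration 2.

Iteration 1:
  u = (10 - (3)·1.0000) / (7) = 1.0000
  v = (-10 - (-3)·1.0000) / (6) = -1.1667
Iteration 2:
  u = (10 - (3)·-1.1667) / (7) = 1.9286
  v = (-10 - (-3)·1.0000) / (6) = -1.1667

(1.9286, -1.1667)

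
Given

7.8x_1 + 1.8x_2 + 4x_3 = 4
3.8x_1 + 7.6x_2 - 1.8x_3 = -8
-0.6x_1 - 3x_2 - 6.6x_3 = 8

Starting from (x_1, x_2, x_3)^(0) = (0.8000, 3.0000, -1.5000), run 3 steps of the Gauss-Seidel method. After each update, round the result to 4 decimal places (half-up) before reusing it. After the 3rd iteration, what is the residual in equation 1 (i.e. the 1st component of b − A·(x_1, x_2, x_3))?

0.0095

Iteration 1:
  x_1 = (4 - (1.8)·3.0000 - (4)·-1.5000) / (7.8) = 0.5897
  x_2 = (-8 - (3.8)·0.5897 - (-1.8)·-1.5000) / (7.6) = -1.7027
  x_3 = (8 - (-0.6)·0.5897 - (-3)·-1.7027) / (-6.6) = -0.4918
Iteration 2:
  x_1 = (4 - (1.8)·-1.7027 - (4)·-0.4918) / (7.8) = 1.1580
  x_2 = (-8 - (3.8)·1.1580 - (-1.8)·-0.4918) / (7.6) = -1.7481
  x_3 = (8 - (-0.6)·1.1580 - (-3)·-1.7481) / (-6.6) = -0.5228
Iteration 3:
  x_1 = (4 - (1.8)·-1.7481 - (4)·-0.5228) / (7.8) = 1.1843
  x_2 = (-8 - (3.8)·1.1843 - (-1.8)·-0.5228) / (7.6) = -1.7686
  x_3 = (8 - (-0.6)·1.1843 - (-3)·-1.7686) / (-6.6) = -0.5159
Residual b − A·x = (0.0095, 0.0124, -0.0002)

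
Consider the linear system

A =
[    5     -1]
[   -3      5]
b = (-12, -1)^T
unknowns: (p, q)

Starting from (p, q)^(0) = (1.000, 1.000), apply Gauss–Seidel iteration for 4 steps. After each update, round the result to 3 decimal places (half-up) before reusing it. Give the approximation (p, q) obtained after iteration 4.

Iteration 1:
  p = (-12 - (-1)·1.000) / (5) = -2.200
  q = (-1 - (-3)·-2.200) / (5) = -1.520
Iteration 2:
  p = (-12 - (-1)·-1.520) / (5) = -2.704
  q = (-1 - (-3)·-2.704) / (5) = -1.822
Iteration 3:
  p = (-12 - (-1)·-1.822) / (5) = -2.764
  q = (-1 - (-3)·-2.764) / (5) = -1.858
Iteration 4:
  p = (-12 - (-1)·-1.858) / (5) = -2.772
  q = (-1 - (-3)·-2.772) / (5) = -1.863

(-2.772, -1.863)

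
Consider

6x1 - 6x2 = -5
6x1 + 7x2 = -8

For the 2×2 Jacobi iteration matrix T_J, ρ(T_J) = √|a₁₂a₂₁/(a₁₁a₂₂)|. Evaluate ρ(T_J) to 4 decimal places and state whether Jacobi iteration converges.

0.9258

a₁₂a₂₁/(a₁₁a₂₂) = (-6)·(6) / ((6)·(7)) = -0.857143
ρ = √|-0.857143| = √0.857143 = 0.9258
ρ < 1, so Jacobi converges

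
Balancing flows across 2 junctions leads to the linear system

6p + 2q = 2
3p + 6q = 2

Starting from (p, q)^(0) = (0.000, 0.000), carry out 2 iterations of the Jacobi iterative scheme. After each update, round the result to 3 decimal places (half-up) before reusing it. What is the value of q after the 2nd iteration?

0.167

Iteration 1:
  p = (2 - (2)·0.000) / (6) = 0.333
  q = (2 - (3)·0.000) / (6) = 0.333
Iteration 2:
  p = (2 - (2)·0.333) / (6) = 0.222
  q = (2 - (3)·0.333) / (6) = 0.167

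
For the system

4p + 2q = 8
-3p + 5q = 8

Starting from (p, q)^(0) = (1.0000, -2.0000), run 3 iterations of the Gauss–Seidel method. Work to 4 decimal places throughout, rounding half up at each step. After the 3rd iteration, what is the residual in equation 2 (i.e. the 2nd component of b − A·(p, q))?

Iteration 1:
  p = (8 - (2)·-2.0000) / (4) = 3.0000
  q = (8 - (-3)·3.0000) / (5) = 3.4000
Iteration 2:
  p = (8 - (2)·3.4000) / (4) = 0.3000
  q = (8 - (-3)·0.3000) / (5) = 1.7800
Iteration 3:
  p = (8 - (2)·1.7800) / (4) = 1.1100
  q = (8 - (-3)·1.1100) / (5) = 2.2660
Residual b − A·x = (-0.9720, 0.0000)

0.0000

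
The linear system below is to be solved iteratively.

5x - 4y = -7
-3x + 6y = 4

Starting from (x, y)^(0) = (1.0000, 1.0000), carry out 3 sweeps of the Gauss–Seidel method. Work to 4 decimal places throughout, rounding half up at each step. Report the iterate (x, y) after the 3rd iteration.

(-1.3093, 0.0120)

Iteration 1:
  x = (-7 - (-4)·1.0000) / (5) = -0.6000
  y = (4 - (-3)·-0.6000) / (6) = 0.3667
Iteration 2:
  x = (-7 - (-4)·0.3667) / (5) = -1.1066
  y = (4 - (-3)·-1.1066) / (6) = 0.1134
Iteration 3:
  x = (-7 - (-4)·0.1134) / (5) = -1.3093
  y = (4 - (-3)·-1.3093) / (6) = 0.0120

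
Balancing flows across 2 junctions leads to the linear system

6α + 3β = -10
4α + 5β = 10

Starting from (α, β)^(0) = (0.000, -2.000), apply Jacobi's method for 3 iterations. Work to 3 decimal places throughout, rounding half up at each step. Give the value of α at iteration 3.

-2.934

Iteration 1:
  α = (-10 - (3)·-2.000) / (6) = -0.667
  β = (10 - (4)·0.000) / (5) = 2.000
Iteration 2:
  α = (-10 - (3)·2.000) / (6) = -2.667
  β = (10 - (4)·-0.667) / (5) = 2.534
Iteration 3:
  α = (-10 - (3)·2.534) / (6) = -2.934
  β = (10 - (4)·-2.667) / (5) = 4.134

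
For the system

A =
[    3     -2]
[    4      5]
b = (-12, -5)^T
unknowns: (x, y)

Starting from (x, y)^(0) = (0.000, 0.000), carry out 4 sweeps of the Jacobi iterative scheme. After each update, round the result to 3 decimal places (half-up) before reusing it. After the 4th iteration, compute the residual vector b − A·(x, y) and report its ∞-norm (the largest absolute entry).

Iteration 1:
  x = (-12 - (-2)·0.000) / (3) = -4.000
  y = (-5 - (4)·0.000) / (5) = -1.000
Iteration 2:
  x = (-12 - (-2)·-1.000) / (3) = -4.667
  y = (-5 - (4)·-4.000) / (5) = 2.200
Iteration 3:
  x = (-12 - (-2)·2.200) / (3) = -2.533
  y = (-5 - (4)·-4.667) / (5) = 2.734
Iteration 4:
  x = (-12 - (-2)·2.734) / (3) = -2.177
  y = (-5 - (4)·-2.533) / (5) = 1.026
Residual b − A·x = (-3.417, -1.422); ∞-norm = 3.417

3.417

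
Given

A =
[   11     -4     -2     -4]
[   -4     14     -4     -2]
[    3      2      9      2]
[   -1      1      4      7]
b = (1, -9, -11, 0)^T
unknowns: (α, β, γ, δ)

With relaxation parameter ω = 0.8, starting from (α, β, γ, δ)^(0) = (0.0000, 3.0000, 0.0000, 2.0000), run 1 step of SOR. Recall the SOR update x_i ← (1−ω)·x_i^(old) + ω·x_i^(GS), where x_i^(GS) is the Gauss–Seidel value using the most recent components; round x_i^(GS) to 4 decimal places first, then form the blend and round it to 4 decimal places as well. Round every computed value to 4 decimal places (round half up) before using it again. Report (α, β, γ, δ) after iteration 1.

(1.5273, 0.6634, -1.8586, 1.3484)

Iteration 1:
  α: GS value = (1 - (-4)·3.0000 - (-2)·0.0000 - (-4)·2.0000) / (11) = 1.9091;  α ← (1−ω)·0.0000 + ω·1.9091 = 1.5273
  β: GS value = (-9 - (-4)·1.5273 - (-4)·0.0000 - (-2)·2.0000) / (14) = 0.0792;  β ← (1−ω)·3.0000 + ω·0.0792 = 0.6634
  γ: GS value = (-11 - (3)·1.5273 - (2)·0.6634 - (2)·2.0000) / (9) = -2.3232;  γ ← (1−ω)·0.0000 + ω·-2.3232 = -1.8586
  δ: GS value = (0 - (-1)·1.5273 - (1)·0.6634 - (4)·-1.8586) / (7) = 1.1855;  δ ← (1−ω)·2.0000 + ω·1.1855 = 1.3484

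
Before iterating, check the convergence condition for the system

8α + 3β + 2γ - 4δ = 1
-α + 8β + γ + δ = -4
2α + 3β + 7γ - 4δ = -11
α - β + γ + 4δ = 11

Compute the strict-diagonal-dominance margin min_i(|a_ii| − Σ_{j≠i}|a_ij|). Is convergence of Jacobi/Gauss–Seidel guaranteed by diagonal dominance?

row 1: |8| − (3+2+4) = -1
row 2: |8| − (1+1+1) = 5
row 3: |7| − (2+3+4) = -2
row 4: |4| − (1+1+1) = 1
minimum over rows = -2 → not strictly diagonally dominant

-2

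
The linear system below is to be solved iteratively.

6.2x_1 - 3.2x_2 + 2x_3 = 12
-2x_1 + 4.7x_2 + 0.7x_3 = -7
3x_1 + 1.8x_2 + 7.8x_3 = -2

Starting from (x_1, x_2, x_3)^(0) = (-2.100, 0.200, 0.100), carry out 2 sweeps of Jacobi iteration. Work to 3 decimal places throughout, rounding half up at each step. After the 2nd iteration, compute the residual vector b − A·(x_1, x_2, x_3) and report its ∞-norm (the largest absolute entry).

Iteration 1:
  x_1 = (12 - (-3.2)·0.200 - (2)·0.100) / (6.2) = 2.006
  x_2 = (-7 - (-2)·-2.100 - (0.7)·0.100) / (4.7) = -2.398
  x_3 = (-2 - (3)·-2.100 - (1.8)·0.200) / (7.8) = 0.505
Iteration 2:
  x_1 = (12 - (-3.2)·-2.398 - (2)·0.505) / (6.2) = 0.535
  x_2 = (-7 - (-2)·2.006 - (0.7)·0.505) / (4.7) = -0.711
  x_3 = (-2 - (3)·2.006 - (1.8)·-2.398) / (7.8) = -0.475
Residual b − A·x = (7.358, -2.256, 1.380); ∞-norm = 7.358

7.358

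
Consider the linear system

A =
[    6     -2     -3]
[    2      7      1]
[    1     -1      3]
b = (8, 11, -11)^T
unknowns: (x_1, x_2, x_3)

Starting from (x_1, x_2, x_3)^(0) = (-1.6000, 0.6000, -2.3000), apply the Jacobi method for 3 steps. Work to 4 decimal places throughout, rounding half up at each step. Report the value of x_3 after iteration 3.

-3.2571

Iteration 1:
  x_1 = (8 - (-2)·0.6000 - (-3)·-2.3000) / (6) = 0.3833
  x_2 = (11 - (2)·-1.6000 - (1)·-2.3000) / (7) = 2.3571
  x_3 = (-11 - (1)·-1.6000 - (-1)·0.6000) / (3) = -2.9333
Iteration 2:
  x_1 = (8 - (-2)·2.3571 - (-3)·-2.9333) / (6) = 0.6524
  x_2 = (11 - (2)·0.3833 - (1)·-2.9333) / (7) = 1.8810
  x_3 = (-11 - (1)·0.3833 - (-1)·2.3571) / (3) = -3.0087
Iteration 3:
  x_1 = (8 - (-2)·1.8810 - (-3)·-3.0087) / (6) = 0.4560
  x_2 = (11 - (2)·0.6524 - (1)·-3.0087) / (7) = 1.8148
  x_3 = (-11 - (1)·0.6524 - (-1)·1.8810) / (3) = -3.2571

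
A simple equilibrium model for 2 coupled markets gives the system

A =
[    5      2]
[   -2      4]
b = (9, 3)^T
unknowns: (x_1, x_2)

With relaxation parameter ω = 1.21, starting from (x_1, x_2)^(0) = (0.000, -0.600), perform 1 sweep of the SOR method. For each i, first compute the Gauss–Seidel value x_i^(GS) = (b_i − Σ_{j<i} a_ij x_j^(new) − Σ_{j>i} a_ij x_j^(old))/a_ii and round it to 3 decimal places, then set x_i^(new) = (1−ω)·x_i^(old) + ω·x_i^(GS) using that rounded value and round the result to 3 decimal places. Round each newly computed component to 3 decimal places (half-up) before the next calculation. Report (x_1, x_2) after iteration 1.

(2.468, 2.527)

Iteration 1:
  x_1: GS value = (9 - (2)·-0.600) / (5) = 2.040;  x_1 ← (1−ω)·0.000 + ω·2.040 = 2.468
  x_2: GS value = (3 - (-2)·2.468) / (4) = 1.984;  x_2 ← (1−ω)·-0.600 + ω·1.984 = 2.527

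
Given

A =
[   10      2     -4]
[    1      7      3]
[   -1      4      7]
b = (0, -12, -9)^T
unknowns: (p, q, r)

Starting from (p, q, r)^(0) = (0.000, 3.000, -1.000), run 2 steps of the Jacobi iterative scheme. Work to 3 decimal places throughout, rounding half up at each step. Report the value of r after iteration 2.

-0.694

Iteration 1:
  p = (0 - (2)·3.000 - (-4)·-1.000) / (10) = -1.000
  q = (-12 - (1)·0.000 - (3)·-1.000) / (7) = -1.286
  r = (-9 - (-1)·0.000 - (4)·3.000) / (7) = -3.000
Iteration 2:
  p = (0 - (2)·-1.286 - (-4)·-3.000) / (10) = -0.943
  q = (-12 - (1)·-1.000 - (3)·-3.000) / (7) = -0.286
  r = (-9 - (-1)·-1.000 - (4)·-1.286) / (7) = -0.694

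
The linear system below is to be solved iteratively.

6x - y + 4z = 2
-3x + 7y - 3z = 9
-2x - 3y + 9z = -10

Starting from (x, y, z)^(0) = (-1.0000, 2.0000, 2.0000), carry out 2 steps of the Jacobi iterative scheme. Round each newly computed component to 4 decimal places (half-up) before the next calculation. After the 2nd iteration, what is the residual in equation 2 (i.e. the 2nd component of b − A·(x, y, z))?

5.1270

Iteration 1:
  x = (2 - (-1)·2.0000 - (4)·2.0000) / (6) = -0.6667
  y = (9 - (-3)·-1.0000 - (-3)·2.0000) / (7) = 1.7143
  z = (-10 - (-2)·-1.0000 - (-3)·2.0000) / (9) = -0.6667
Iteration 2:
  x = (2 - (-1)·1.7143 - (4)·-0.6667) / (6) = 1.0635
  y = (9 - (-3)·-0.6667 - (-3)·-0.6667) / (7) = 0.7143
  z = (-10 - (-2)·-0.6667 - (-3)·1.7143) / (9) = -0.6878
Residual b − A·x = (-0.9155, 5.1270, 0.4601)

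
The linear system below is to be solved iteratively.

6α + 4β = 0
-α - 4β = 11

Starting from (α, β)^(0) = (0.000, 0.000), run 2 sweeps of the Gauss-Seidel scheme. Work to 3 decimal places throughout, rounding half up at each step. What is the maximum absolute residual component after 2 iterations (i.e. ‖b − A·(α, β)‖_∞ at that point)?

1.834

Iteration 1:
  α = (0 - (4)·0.000) / (6) = 0.000
  β = (11 - (-1)·0.000) / (-4) = -2.750
Iteration 2:
  α = (0 - (4)·-2.750) / (6) = 1.833
  β = (11 - (-1)·1.833) / (-4) = -3.208
Residual b − A·x = (1.834, 0.001); ∞-norm = 1.834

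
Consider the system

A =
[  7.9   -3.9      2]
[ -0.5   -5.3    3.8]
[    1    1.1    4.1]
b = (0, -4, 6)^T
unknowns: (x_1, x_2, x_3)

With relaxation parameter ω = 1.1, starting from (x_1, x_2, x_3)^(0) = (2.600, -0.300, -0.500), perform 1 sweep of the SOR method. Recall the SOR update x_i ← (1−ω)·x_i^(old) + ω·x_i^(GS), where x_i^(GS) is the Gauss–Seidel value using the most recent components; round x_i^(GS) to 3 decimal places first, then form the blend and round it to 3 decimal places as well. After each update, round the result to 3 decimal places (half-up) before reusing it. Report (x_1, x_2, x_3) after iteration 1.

Iteration 1:
  x_1: GS value = (0 - (-3.9)·-0.300 - (2)·-0.500) / (7.9) = -0.022;  x_1 ← (1−ω)·2.600 + ω·-0.022 = -0.284
  x_2: GS value = (-4 - (-0.5)·-0.284 - (3.8)·-0.500) / (-5.3) = 0.423;  x_2 ← (1−ω)·-0.300 + ω·0.423 = 0.495
  x_3: GS value = (6 - (1)·-0.284 - (1.1)·0.495) / (4.1) = 1.400;  x_3 ← (1−ω)·-0.500 + ω·1.400 = 1.590

(-0.284, 0.495, 1.590)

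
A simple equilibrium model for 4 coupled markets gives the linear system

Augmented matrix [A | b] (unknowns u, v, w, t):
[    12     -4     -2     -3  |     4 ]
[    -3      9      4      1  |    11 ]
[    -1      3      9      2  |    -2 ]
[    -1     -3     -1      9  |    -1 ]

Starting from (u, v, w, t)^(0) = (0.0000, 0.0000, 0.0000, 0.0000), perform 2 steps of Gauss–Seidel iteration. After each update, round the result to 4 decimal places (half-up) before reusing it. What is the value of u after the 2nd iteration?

0.7479

Iteration 1:
  u = (4 - (-4)·0.0000 - (-2)·0.0000 - (-3)·0.0000) / (12) = 0.3333
  v = (11 - (-3)·0.3333 - (4)·0.0000 - (1)·0.0000) / (9) = 1.3333
  w = (-2 - (-1)·0.3333 - (3)·1.3333 - (2)·0.0000) / (9) = -0.6296
  t = (-1 - (-1)·0.3333 - (-3)·1.3333 - (-1)·-0.6296) / (9) = 0.3004
Iteration 2:
  u = (4 - (-4)·1.3333 - (-2)·-0.6296 - (-3)·0.3004) / (12) = 0.7479
  v = (11 - (-3)·0.7479 - (4)·-0.6296 - (1)·0.3004) / (9) = 1.7180
  w = (-2 - (-1)·0.7479 - (3)·1.7180 - (2)·0.3004) / (9) = -0.7785
  t = (-1 - (-1)·0.7479 - (-3)·1.7180 - (-1)·-0.7785) / (9) = 0.4582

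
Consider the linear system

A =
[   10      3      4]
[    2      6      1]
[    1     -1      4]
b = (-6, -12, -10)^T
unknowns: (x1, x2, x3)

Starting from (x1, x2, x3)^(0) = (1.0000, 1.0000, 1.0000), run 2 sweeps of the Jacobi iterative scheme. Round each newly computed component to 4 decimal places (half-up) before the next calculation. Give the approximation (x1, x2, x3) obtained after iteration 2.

Iteration 1:
  x1 = (-6 - (3)·1.0000 - (4)·1.0000) / (10) = -1.3000
  x2 = (-12 - (2)·1.0000 - (1)·1.0000) / (6) = -2.5000
  x3 = (-10 - (1)·1.0000 - (-1)·1.0000) / (4) = -2.5000
Iteration 2:
  x1 = (-6 - (3)·-2.5000 - (4)·-2.5000) / (10) = 1.1500
  x2 = (-12 - (2)·-1.3000 - (1)·-2.5000) / (6) = -1.1500
  x3 = (-10 - (1)·-1.3000 - (-1)·-2.5000) / (4) = -2.8000

(1.1500, -1.1500, -2.8000)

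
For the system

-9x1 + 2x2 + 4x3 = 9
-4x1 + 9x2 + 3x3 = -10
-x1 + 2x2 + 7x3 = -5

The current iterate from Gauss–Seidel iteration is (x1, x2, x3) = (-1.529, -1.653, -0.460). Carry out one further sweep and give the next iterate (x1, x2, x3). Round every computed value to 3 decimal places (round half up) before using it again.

One sweep:
  x1 = (9 - (2)·-1.653 - (4)·-0.460) / (-9) = -1.572
  x2 = (-10 - (-4)·-1.572 - (3)·-0.460) / (9) = -1.656
  x3 = (-5 - (-1)·-1.572 - (2)·-1.656) / (7) = -0.466

(-1.572, -1.656, -0.466)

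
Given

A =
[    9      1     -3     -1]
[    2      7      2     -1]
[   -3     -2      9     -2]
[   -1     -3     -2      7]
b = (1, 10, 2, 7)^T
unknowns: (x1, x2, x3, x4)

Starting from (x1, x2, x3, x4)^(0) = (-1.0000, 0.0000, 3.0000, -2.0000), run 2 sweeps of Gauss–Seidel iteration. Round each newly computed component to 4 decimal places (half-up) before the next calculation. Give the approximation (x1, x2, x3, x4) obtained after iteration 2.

(0.2639, 1.4962, 0.9013, 1.9364)

Iteration 1:
  x1 = (1 - (1)·0.0000 - (-3)·3.0000 - (-1)·-2.0000) / (9) = 0.8889
  x2 = (10 - (2)·0.8889 - (2)·3.0000 - (-1)·-2.0000) / (7) = 0.0317
  x3 = (2 - (-3)·0.8889 - (-2)·0.0317 - (-2)·-2.0000) / (9) = 0.0811
  x4 = (7 - (-1)·0.8889 - (-3)·0.0317 - (-2)·0.0811) / (7) = 1.1637
Iteration 2:
  x1 = (1 - (1)·0.0317 - (-3)·0.0811 - (-1)·1.1637) / (9) = 0.2639
  x2 = (10 - (2)·0.2639 - (2)·0.0811 - (-1)·1.1637) / (7) = 1.4962
  x3 = (2 - (-3)·0.2639 - (-2)·1.4962 - (-2)·1.1637) / (9) = 0.9013
  x4 = (7 - (-1)·0.2639 - (-3)·1.4962 - (-2)·0.9013) / (7) = 1.9364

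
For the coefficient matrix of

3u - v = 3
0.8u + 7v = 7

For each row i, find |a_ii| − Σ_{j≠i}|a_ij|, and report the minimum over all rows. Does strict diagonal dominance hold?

2

row 1: |3| − (1) = 2
row 2: |7| − (0.8) = 6.2
minimum over rows = 2 → strictly diagonally dominant (convergence guaranteed)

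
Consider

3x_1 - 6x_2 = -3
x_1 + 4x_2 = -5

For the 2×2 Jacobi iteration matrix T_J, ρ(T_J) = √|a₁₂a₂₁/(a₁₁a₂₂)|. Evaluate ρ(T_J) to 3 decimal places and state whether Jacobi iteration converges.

0.707

a₁₂a₂₁/(a₁₁a₂₂) = (-6)·(1) / ((3)·(4)) = -0.500000
ρ = √|-0.500000| = √0.500000 = 0.707
ρ < 1, so Jacobi converges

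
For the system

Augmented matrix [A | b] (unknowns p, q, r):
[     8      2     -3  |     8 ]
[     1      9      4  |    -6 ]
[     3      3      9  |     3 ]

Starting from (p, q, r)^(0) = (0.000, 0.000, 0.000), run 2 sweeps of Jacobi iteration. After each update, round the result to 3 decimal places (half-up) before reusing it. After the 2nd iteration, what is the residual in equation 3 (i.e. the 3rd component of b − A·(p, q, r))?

Iteration 1:
  p = (8 - (2)·0.000 - (-3)·0.000) / (8) = 1.000
  q = (-6 - (1)·0.000 - (4)·0.000) / (9) = -0.667
  r = (3 - (3)·0.000 - (3)·0.000) / (9) = 0.333
Iteration 2:
  p = (8 - (2)·-0.667 - (-3)·0.333) / (8) = 1.292
  q = (-6 - (1)·1.000 - (4)·0.333) / (9) = -0.926
  r = (3 - (3)·1.000 - (3)·-0.667) / (9) = 0.222
Residual b − A·x = (0.182, 0.154, -0.096)

-0.096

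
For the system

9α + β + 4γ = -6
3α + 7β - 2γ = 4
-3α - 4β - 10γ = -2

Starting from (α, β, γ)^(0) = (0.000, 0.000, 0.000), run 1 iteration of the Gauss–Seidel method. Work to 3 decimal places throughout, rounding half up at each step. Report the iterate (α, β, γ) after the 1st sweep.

(-0.667, 0.857, 0.057)

Iteration 1:
  α = (-6 - (1)·0.000 - (4)·0.000) / (9) = -0.667
  β = (4 - (3)·-0.667 - (-2)·0.000) / (7) = 0.857
  γ = (-2 - (-3)·-0.667 - (-4)·0.857) / (-10) = 0.057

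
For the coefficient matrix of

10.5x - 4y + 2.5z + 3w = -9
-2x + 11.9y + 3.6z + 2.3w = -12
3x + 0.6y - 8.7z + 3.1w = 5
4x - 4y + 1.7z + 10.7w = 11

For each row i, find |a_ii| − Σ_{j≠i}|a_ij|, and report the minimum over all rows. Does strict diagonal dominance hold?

1

row 1: |10.5| − (4+2.5+3) = 1
row 2: |11.9| − (2+3.6+2.3) = 4
row 3: |-8.7| − (3+0.6+3.1) = 2
row 4: |10.7| − (4+4+1.7) = 1
minimum over rows = 1 → strictly diagonally dominant (convergence guaranteed)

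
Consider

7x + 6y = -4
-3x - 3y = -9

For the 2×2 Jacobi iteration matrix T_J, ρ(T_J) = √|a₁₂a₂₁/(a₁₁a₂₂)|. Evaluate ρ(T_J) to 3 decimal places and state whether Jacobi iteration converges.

0.926

a₁₂a₂₁/(a₁₁a₂₂) = (6)·(-3) / ((7)·(-3)) = 0.857143
ρ = √|0.857143| = √0.857143 = 0.926
ρ < 1, so Jacobi converges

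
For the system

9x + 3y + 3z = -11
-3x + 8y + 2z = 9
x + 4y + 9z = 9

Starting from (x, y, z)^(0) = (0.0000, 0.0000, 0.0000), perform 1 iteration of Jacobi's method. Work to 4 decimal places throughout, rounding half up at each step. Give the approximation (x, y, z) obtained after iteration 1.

(-1.2222, 1.1250, 1.0000)

Iteration 1:
  x = (-11 - (3)·0.0000 - (3)·0.0000) / (9) = -1.2222
  y = (9 - (-3)·0.0000 - (2)·0.0000) / (8) = 1.1250
  z = (9 - (1)·0.0000 - (4)·0.0000) / (9) = 1.0000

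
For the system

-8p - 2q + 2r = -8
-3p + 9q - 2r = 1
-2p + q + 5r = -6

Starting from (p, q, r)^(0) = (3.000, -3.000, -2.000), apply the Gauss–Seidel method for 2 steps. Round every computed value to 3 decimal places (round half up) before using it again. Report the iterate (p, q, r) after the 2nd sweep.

(0.800, 0.218, -0.924)

Iteration 1:
  p = (-8 - (-2)·-3.000 - (2)·-2.000) / (-8) = 1.250
  q = (1 - (-3)·1.250 - (-2)·-2.000) / (9) = 0.083
  r = (-6 - (-2)·1.250 - (1)·0.083) / (5) = -0.717
Iteration 2:
  p = (-8 - (-2)·0.083 - (2)·-0.717) / (-8) = 0.800
  q = (1 - (-3)·0.800 - (-2)·-0.717) / (9) = 0.218
  r = (-6 - (-2)·0.800 - (1)·0.218) / (5) = -0.924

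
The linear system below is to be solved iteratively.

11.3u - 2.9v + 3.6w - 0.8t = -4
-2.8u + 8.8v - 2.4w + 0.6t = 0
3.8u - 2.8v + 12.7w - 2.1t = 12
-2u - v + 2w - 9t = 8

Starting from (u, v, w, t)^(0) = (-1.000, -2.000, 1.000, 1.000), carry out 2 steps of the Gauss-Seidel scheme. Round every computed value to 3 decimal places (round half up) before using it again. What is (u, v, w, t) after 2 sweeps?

Iteration 1:
  u = (-4 - (-2.9)·-2.000 - (3.6)·1.000 - (-0.8)·1.000) / (11.3) = -1.115
  v = (0 - (-2.8)·-1.115 - (-2.4)·1.000 - (0.6)·1.000) / (8.8) = -0.150
  w = (12 - (3.8)·-1.115 - (-2.8)·-0.150 - (-2.1)·1.000) / (12.7) = 1.411
  t = (8 - (-2)·-1.115 - (-1)·-0.150 - (2)·1.411) / (-9) = -0.311
Iteration 2:
  u = (-4 - (-2.9)·-0.150 - (3.6)·1.411 - (-0.8)·-0.311) / (11.3) = -0.864
  v = (0 - (-2.8)·-0.864 - (-2.4)·1.411 - (0.6)·-0.311) / (8.8) = 0.131
  w = (12 - (3.8)·-0.864 - (-2.8)·0.131 - (-2.1)·-0.311) / (12.7) = 1.181
  t = (8 - (-2)·-0.864 - (-1)·0.131 - (2)·1.181) / (-9) = -0.449

(-0.864, 0.131, 1.181, -0.449)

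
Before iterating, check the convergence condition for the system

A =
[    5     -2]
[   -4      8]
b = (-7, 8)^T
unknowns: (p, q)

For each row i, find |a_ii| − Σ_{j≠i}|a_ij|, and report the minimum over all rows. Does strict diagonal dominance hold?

row 1: |5| − (2) = 3
row 2: |8| − (4) = 4
minimum over rows = 3 → strictly diagonally dominant (convergence guaranteed)

3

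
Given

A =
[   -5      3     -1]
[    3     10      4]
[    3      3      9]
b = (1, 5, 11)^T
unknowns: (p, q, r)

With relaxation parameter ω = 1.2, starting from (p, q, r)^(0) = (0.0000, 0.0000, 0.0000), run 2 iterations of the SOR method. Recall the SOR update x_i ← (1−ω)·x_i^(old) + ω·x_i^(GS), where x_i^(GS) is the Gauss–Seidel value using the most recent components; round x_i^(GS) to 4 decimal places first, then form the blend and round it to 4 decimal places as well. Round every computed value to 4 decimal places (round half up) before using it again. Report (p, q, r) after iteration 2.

Iteration 1:
  p: GS value = (1 - (3)·0.0000 - (-1)·0.0000) / (-5) = -0.2000;  p ← (1−ω)·0.0000 + ω·-0.2000 = -0.2400
  q: GS value = (5 - (3)·-0.2400 - (4)·0.0000) / (10) = 0.5720;  q ← (1−ω)·0.0000 + ω·0.5720 = 0.6864
  r: GS value = (11 - (3)·-0.2400 - (3)·0.6864) / (9) = 1.0734;  r ← (1−ω)·0.0000 + ω·1.0734 = 1.2881
Iteration 2:
  p: GS value = (1 - (3)·0.6864 - (-1)·1.2881) / (-5) = -0.0458;  p ← (1−ω)·-0.2400 + ω·-0.0458 = -0.0070
  q: GS value = (5 - (3)·-0.0070 - (4)·1.2881) / (10) = -0.0131;  q ← (1−ω)·0.6864 + ω·-0.0131 = -0.1530
  r: GS value = (11 - (3)·-0.0070 - (3)·-0.1530) / (9) = 1.2756;  r ← (1−ω)·1.2881 + ω·1.2756 = 1.2731

(-0.0070, -0.1530, 1.2731)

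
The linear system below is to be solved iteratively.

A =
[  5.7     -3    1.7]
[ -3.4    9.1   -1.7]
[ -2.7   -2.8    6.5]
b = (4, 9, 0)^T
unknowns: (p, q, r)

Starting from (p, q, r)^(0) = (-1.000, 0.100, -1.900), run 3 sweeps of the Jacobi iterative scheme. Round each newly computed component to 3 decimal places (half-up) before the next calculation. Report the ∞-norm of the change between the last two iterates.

0.342

Iteration 1:
  p = (4 - (-3)·0.100 - (1.7)·-1.900) / (5.7) = 1.321
  q = (9 - (-3.4)·-1.000 - (-1.7)·-1.900) / (9.1) = 0.260
  r = (0 - (-2.7)·-1.000 - (-2.8)·0.100) / (6.5) = -0.372
Iteration 2:
  p = (4 - (-3)·0.260 - (1.7)·-0.372) / (5.7) = 0.950
  q = (9 - (-3.4)·1.321 - (-1.7)·-0.372) / (9.1) = 1.413
  r = (0 - (-2.7)·1.321 - (-2.8)·0.260) / (6.5) = 0.661
Iteration 3:
  p = (4 - (-3)·1.413 - (1.7)·0.661) / (5.7) = 1.248
  q = (9 - (-3.4)·0.950 - (-1.7)·0.661) / (9.1) = 1.467
  r = (0 - (-2.7)·0.950 - (-2.8)·1.413) / (6.5) = 1.003
Change: (0.298, 0.054, 0.342) → max |·| = 0.342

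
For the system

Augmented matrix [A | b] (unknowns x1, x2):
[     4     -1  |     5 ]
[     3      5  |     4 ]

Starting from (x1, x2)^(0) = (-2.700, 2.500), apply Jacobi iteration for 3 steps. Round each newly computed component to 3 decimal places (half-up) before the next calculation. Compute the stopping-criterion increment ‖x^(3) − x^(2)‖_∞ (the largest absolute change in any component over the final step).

0.686

Iteration 1:
  x1 = (5 - (-1)·2.500) / (4) = 1.875
  x2 = (4 - (3)·-2.700) / (5) = 2.420
Iteration 2:
  x1 = (5 - (-1)·2.420) / (4) = 1.855
  x2 = (4 - (3)·1.875) / (5) = -0.325
Iteration 3:
  x1 = (5 - (-1)·-0.325) / (4) = 1.169
  x2 = (4 - (3)·1.855) / (5) = -0.313
Change: (-0.686, 0.012) → max |·| = 0.686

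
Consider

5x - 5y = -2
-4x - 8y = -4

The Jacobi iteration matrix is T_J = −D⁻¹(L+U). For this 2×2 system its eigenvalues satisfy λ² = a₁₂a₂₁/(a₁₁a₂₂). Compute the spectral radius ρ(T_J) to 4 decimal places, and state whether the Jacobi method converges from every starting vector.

0.7071

a₁₂a₂₁/(a₁₁a₂₂) = (-5)·(-4) / ((5)·(-8)) = -0.500000
ρ = √|-0.500000| = √0.500000 = 0.7071
ρ < 1, so Jacobi converges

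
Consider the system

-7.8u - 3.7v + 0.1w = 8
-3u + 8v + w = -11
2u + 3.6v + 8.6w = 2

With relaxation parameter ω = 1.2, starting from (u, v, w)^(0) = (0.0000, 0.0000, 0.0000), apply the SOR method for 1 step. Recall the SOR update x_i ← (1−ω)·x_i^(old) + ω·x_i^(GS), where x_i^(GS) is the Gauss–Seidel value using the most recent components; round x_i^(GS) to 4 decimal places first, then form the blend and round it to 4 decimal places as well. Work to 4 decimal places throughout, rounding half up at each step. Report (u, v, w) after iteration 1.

Iteration 1:
  u: GS value = (8 - (-3.7)·0.0000 - (0.1)·0.0000) / (-7.8) = -1.0256;  u ← (1−ω)·0.0000 + ω·-1.0256 = -1.2307
  v: GS value = (-11 - (-3)·-1.2307 - (1)·0.0000) / (8) = -1.8365;  v ← (1−ω)·0.0000 + ω·-1.8365 = -2.2038
  w: GS value = (2 - (2)·-1.2307 - (3.6)·-2.2038) / (8.6) = 1.4413;  w ← (1−ω)·0.0000 + ω·1.4413 = 1.7296

(-1.2307, -2.2038, 1.7296)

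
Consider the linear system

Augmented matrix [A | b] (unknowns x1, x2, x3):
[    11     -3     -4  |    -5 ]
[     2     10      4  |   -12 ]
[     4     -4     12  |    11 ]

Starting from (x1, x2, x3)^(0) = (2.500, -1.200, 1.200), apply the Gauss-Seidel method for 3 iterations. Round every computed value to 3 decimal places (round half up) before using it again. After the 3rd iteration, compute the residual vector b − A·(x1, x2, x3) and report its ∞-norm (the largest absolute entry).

0.828

Iteration 1:
  x1 = (-5 - (-3)·-1.200 - (-4)·1.200) / (11) = -0.345
  x2 = (-12 - (2)·-0.345 - (4)·1.200) / (10) = -1.611
  x3 = (11 - (4)·-0.345 - (-4)·-1.611) / (12) = 0.495
Iteration 2:
  x1 = (-5 - (-3)·-1.611 - (-4)·0.495) / (11) = -0.714
  x2 = (-12 - (2)·-0.714 - (4)·0.495) / (10) = -1.255
  x3 = (11 - (4)·-0.714 - (-4)·-1.255) / (12) = 0.736
Iteration 3:
  x1 = (-5 - (-3)·-1.255 - (-4)·0.736) / (11) = -0.529
  x2 = (-12 - (2)·-0.529 - (4)·0.736) / (10) = -1.389
  x3 = (11 - (4)·-0.529 - (-4)·-1.389) / (12) = 0.630
Residual b − A·x = (-0.828, 0.428, 0.000); ∞-norm = 0.828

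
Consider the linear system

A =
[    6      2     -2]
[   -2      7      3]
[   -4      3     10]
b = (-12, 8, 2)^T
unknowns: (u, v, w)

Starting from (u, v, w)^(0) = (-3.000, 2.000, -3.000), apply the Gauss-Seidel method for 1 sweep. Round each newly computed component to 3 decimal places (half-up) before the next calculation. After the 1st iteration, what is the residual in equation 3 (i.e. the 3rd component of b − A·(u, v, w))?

-0.001

Iteration 1:
  u = (-12 - (2)·2.000 - (-2)·-3.000) / (6) = -3.667
  v = (8 - (-2)·-3.667 - (3)·-3.000) / (7) = 1.381
  w = (2 - (-4)·-3.667 - (3)·1.381) / (10) = -1.681
Residual b − A·x = (3.878, -3.958, -0.001)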